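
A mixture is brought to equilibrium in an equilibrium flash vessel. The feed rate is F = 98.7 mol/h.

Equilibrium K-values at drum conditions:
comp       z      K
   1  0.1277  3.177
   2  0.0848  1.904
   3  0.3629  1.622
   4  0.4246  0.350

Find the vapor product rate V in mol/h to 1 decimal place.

Rachford–Rice: g(V/F) = Σ zᵢ(Kᵢ−1)/(1+V/F(Kᵢ−1)) = 0.
g(0) = ΣzᵢKᵢ − 1 = 0.3044 and g(1) = 1 − Σzᵢ/Kᵢ = -0.5216, so a root lies in (0, 1).
Iterate (Newton) starting at V/F = 0.5:
  V/F = 0.5000: g = -0.05079, g' = -0.6470 → V/F = 0.4215
  V/F = 0.4215: g = -0.00082, g' = -0.6294 → V/F = 0.4202
Converged at V/F = 0.4202.
Then V = V/F·F = 0.4202·98.7 = 41.5 mol/h and L = F − V = 57.2 mol/h.

V = 41.5 mol/h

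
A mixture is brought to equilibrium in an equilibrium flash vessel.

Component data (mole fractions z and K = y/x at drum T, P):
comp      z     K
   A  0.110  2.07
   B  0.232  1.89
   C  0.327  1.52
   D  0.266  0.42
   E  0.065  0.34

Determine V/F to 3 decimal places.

V/F = 0.659

Rachford–Rice: g(V/F) = Σ zᵢ(Kᵢ−1)/(1+V/F(Kᵢ−1)) = 0.
Check two-phase: ΣzᵢKᵢ = 1.297 > 1 and Σzᵢ/Kᵢ = 1.216 > 1, so g(0) = 0.297 > 0 and g(1) = -0.216 < 0.
Newton iteration, V/F⁰ = 0.5:
  V/F = 0.500: g = 0.0732, g' = -0.438 → V/F = 0.667
  V/F = 0.667: g = -0.0039, g' = -0.492 → V/F = 0.659
Converged at V/F = 0.659.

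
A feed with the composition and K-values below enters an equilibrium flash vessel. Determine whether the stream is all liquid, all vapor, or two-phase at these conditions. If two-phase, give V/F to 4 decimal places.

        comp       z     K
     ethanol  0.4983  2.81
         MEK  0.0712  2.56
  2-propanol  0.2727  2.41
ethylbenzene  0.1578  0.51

all vapor

ΣzᵢKᵢ = 2.3202; Σzᵢ/Kᵢ = 0.6277.
Since Σzᵢ/Kᵢ < 1 the mixture is above its dew point — single vapor phase.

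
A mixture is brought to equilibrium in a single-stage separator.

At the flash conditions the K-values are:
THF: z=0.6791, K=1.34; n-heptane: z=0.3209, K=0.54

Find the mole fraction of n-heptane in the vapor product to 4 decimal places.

Let ψ = V/F and solve Σ zᵢ(Kᵢ−1)/(1+ψ(Kᵢ−1)) = 0.
Check two-phase: ΣzᵢKᵢ = 1.0833 > 1 and Σzᵢ/Kᵢ = 1.1011 > 1, so g(0) = 0.0833 > 0 and g(1) = -0.1011 < 0.
Newton–Raphson from ψ = 0.57:
  ψ = 0.5700: g = -0.00666, g' = -0.1798 → ψ = 0.5330
  ψ = 0.5330: g = -0.00008, g' = -0.1754 → ψ = 0.5325
Converged at ψ = 0.5325.
Compositions from xᵢ = zᵢ/(1+ψ(Kᵢ−1)), yᵢ = Kᵢxᵢ:
  THF: x = 0.5750, y = 0.7705
  n-heptane: x = 0.4250, y = 0.2295

y_n-heptane = 0.2295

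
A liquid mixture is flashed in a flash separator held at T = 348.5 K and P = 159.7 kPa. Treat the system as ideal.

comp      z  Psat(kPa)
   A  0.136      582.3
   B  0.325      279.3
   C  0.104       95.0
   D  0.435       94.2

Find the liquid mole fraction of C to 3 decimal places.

x_C = 0.140

Raoult's law: Kᵢ = Pᵢˢᵃᵗ/P = Pᵢˢᵃᵗ/159.7.
  K_A = 582.3/159.7 = 3.64621, K_B = 279.3/159.7 = 1.74890, K_C = 95.0/159.7 = 0.59487, K_D = 94.2/159.7 = 0.58986
Material balance + equilibrium reduce to Σ zᵢ(Kᵢ−1)/(1+ψ(Kᵢ−1)) = 0.
Feasibility: ΣzᵢKᵢ = 1.383, Σzᵢ/Kᵢ = 1.135 — both > 1, two phases present.
Newton–Raphson from ψ = 0.5:
  ψ = 0.500: g = 0.0547, g' = -0.416 → ψ = 0.632
  ψ = 0.632: g = 0.0025, g' = -0.382 → ψ = 0.638
Converged at ψ = 0.638.
Compositions from xᵢ = zᵢ/(1+ψ(Kᵢ−1)), yᵢ = Kᵢxᵢ:
  A: x = 0.051, y = 0.184
  B: x = 0.220, y = 0.385
  C: x = 0.140, y = 0.083
  D: x = 0.589, y = 0.348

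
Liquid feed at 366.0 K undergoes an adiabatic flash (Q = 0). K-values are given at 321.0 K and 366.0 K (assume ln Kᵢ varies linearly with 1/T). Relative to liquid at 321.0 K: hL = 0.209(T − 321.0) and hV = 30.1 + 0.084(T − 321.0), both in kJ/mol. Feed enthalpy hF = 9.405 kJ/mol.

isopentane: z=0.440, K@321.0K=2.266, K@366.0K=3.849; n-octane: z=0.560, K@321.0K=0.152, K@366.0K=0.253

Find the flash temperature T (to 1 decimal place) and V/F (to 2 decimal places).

T = 336.3 K, V/F = 0.22

Adiabatic flash: solve Rachford–Rice at each trial T, then check hF = ψ·hV(T) + (1−ψ)·hL(T).
  T = 321.0 K: K = (2.266, 0.152), RR gives ψ = 0.077, H_out = 2.304 kJ/mol
  T = 366.0 K: K = (3.849, 0.253), RR gives ψ = 0.392, H_out = 19.011 kJ/mol
  T = 343.5 K: K = (3.005, 0.199), RR gives ψ = 0.270, H_out = 12.078 kJ/mol
  T = 332.2 K: K = (2.620, 0.175), RR gives ψ = 0.188, H_out = 7.725 kJ/mol
  T = 337.9 K: K = (2.811, 0.187), RR gives ψ = 0.232, H_out = 10.025 kJ/mol
  T = 335.0 K: K = (2.713, 0.181), RR gives ψ = 0.210, H_out = 8.885 kJ/mol
  T = 336.4 K: K = (2.760, 0.184), RR gives ψ = 0.221, H_out = 9.442 kJ/mol
Linear interpolation between T = 335.0 (H_out = 8.885) and T = 336.4 (H_out = 9.442) on hF = 9.405 gives T ≈ 336.3 K, at which ψ = 0.22.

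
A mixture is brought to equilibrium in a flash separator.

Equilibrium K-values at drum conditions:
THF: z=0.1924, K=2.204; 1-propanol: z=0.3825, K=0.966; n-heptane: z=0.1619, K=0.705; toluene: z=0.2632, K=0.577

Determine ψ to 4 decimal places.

ψ = 0.2048

Rachford–Rice: g(ψ) = Σ zᵢ(Kᵢ−1)/(1+ψ(Kᵢ−1)) = 0.
Feasibility: ΣzᵢKᵢ = 1.0596, Σzᵢ/Kᵢ = 1.1691 — both > 1, two phases present.
Iterate (Newton) starting at ψ = 0.5:
  ψ = 0.5000: g = -0.06585, g' = -0.2043 → ψ = 0.1776
  ψ = 0.1776: g = 0.00697, g' = -0.2605 → ψ = 0.2044
  ψ = 0.2044: g = 0.00011, g' = -0.2525 → ψ = 0.2048
Converged at ψ = 0.2048.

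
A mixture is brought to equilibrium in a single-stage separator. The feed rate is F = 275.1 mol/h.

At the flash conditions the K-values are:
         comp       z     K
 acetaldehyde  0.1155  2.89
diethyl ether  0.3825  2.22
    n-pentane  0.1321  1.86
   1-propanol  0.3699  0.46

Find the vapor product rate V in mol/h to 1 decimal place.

V = 238.1 mol/h

Material balance + equilibrium reduce to Σ zᵢ(Kᵢ−1)/(1+V/F(Kᵢ−1)) = 0.
g(0) = ΣzᵢKᵢ − 1 = 0.5988 and g(1) = 1 − Σzᵢ/Kᵢ = -0.0874, so a root lies in (0, 1).
Iterate (Newton) starting at V/F = 0.5:
  V/F = 0.5000: g = 0.20790, g' = -0.5789 → V/F = 0.8591
  V/F = 0.8591: g = 0.00376, g' = -0.6033 → V/F = 0.8654
Converged at V/F = 0.8654.
Then V = V/F·F = 0.8654·275.1 = 238.1 mol/h and L = F − V = 37.0 mol/h.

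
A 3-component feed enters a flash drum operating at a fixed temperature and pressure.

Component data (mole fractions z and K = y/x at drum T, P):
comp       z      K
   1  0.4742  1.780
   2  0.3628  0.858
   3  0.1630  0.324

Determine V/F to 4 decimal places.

Rachford–Rice: g(V/F) = Σ zᵢ(Kᵢ−1)/(1+V/F(Kᵢ−1)) = 0.
g(0) = ΣzᵢKᵢ − 1 = 0.2082 and g(1) = 1 − Σzᵢ/Kᵢ = -0.1923, so a root lies in (0, 1).
Iterate (Newton) starting at V/F = 0.37:
  V/F = 0.3700: g = 0.08572, g' = -0.3144 → V/F = 0.6427
  V/F = 0.6427: g = -0.00516, g' = -0.3698 → V/F = 0.6287
  V/F = 0.6287: g = -0.00004, g' = -0.3640 → V/F = 0.6286
Converged at V/F = 0.6286.

V/F = 0.6286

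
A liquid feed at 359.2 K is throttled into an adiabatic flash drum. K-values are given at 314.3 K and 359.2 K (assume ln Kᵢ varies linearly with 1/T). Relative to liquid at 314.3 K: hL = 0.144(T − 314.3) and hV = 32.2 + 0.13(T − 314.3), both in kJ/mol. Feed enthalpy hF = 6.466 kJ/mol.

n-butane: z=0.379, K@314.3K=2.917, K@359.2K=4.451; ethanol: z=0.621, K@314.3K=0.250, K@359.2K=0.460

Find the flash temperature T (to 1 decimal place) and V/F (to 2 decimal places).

Adiabatic flash: solve Rachford–Rice at each trial T, then check hF = ψ·hV(T) + (1−ψ)·hL(T).
  T = 314.3 K: K = (2.917, 0.250), RR gives ψ = 0.181, H_out = 5.841 kJ/mol
  T = 359.2 K: K = (4.451, 0.460), RR gives ψ = 0.522, H_out = 22.943 kJ/mol
  T = 336.8 K: K = (3.656, 0.346), RR gives ψ = 0.346, H_out = 14.272 kJ/mol
  T = 325.6 K: K = (3.280, 0.296), RR gives ψ = 0.266, H_out = 10.153 kJ/mol
  T = 320.0 K: K = (3.098, 0.273), RR gives ψ = 0.225, H_out = 8.051 kJ/mol
  T = 317.1 K: K = (3.005, 0.261), RR gives ψ = 0.203, H_out = 6.938 kJ/mol
  T = 315.7 K: K = (2.961, 0.255), RR gives ψ = 0.192, H_out = 6.392 kJ/mol
Linear interpolation between T = 315.7 (H_out = 6.392) and T = 317.1 (H_out = 6.938) on hF = 6.466 gives T ≈ 315.9 K, at which ψ = 0.19.

T = 315.9 K, V/F = 0.19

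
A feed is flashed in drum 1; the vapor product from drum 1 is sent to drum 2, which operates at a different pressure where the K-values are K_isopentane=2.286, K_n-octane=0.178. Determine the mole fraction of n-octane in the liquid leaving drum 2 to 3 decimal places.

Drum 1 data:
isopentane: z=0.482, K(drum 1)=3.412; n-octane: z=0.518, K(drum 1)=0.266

Drum 1:
Rachford–Rice: g(ψ₁) = Σ zᵢ(Kᵢ−1)/(1+ψ₁(Kᵢ−1)) = 0.
Check two-phase: ΣzᵢKᵢ = 1.782 > 1 and Σzᵢ/Kᵢ = 2.089 > 1, so g(0) = 0.782 > 0 and g(1) = -1.089 < 0.
Newton iteration, ψ₁⁰ = 0.5:
  ψ₁ = 0.500: g = -0.0736, g' = -1.273 → ψ₁ = 0.442
Converged at ψ₁ = 0.442.
Drum-1 compositions:
  isopentane: x = 0.233, y = 0.796
  n-octane: x = 0.767, y = 0.204
Drum-2 feed = drum-1 vapor: z₂ = (0.7961, 0.2039).
Drum 2:
Binary case is linear: z₁(K₁−1)(1+ψ₂(K₂−1)) + z₂(K₂−1)(1+ψ₂(K₁−1)) = 0
⇒ ψ₂ = [z₁(K₁−1)+z₂(K₂−1)] / [−(K₁−1)(K₂−1)] = 0.8561/1.0571 = 0.810
  isopentane: x = 0.390, y = 0.891
  n-octane: x = 0.610, y = 0.109

x_n-octane (drum 2) = 0.610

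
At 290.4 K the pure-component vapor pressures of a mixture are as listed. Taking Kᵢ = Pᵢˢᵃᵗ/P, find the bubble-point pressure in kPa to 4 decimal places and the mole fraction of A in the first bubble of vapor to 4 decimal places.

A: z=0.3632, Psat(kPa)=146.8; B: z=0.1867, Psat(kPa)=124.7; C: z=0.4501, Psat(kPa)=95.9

Pbub = 119.7638 kPa, y_A = 0.4452

At the bubble point ψ → 0, so ΣzᵢKᵢ = 1 with Kᵢ = Pᵢˢᵃᵗ/P ⇒ P = ΣzᵢPᵢˢᵃᵗ.
P = 0.3632·146.8 + 0.1867·124.7 + 0.4501·95.9 = 119.7638 kPa
yᵢ = zᵢPᵢˢᵃᵗ/P ⇒ y_A = 0.3632·146.8/119.7638 = 0.4452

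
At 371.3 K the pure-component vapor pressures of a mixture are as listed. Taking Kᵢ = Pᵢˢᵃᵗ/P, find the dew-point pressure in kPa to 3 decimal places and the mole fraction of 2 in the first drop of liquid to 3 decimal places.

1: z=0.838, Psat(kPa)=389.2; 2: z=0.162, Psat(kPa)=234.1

At the dew point ψ → 1, so Σzᵢ/Kᵢ = 1 with Kᵢ = Pᵢˢᵃᵗ/P ⇒ 1/P = Σzᵢ/Pᵢˢᵃᵗ.
1/P = 0.838/389.2 + 0.162/234.1 = 0.002845 ⇒ P = 351.476 kPa
xᵢ = zᵢP/Pᵢˢᵃᵗ ⇒ x_2 = 0.162·351.476/234.1 = 0.243

Pdew = 351.476 kPa, x_2 = 0.243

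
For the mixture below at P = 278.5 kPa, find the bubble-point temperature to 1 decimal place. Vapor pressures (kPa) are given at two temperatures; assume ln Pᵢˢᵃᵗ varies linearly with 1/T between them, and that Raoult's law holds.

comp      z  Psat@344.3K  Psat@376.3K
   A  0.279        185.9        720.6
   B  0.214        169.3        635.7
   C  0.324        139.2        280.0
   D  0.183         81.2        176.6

Bubble-point temperature: ΣzᵢPᵢˢᵃᵗ(T) = P. Interpolate ln Pᵢˢᵃᵗ = aᵢ + bᵢ/T.
  T = 344.3 K: ΣzᵢPᵢˢᵃᵗ = 148.06 kPa
  T = 376.3 K: ΣzᵢPᵢˢᵃᵗ = 460.12 kPa
  T = 360.3 K: ΣzᵢPᵢˢᵃᵗ = 264.79 kPa
  T = 368.3 K: ΣzᵢPᵢˢᵃᵗ = 350.34 kPa
  T = 364.3 K: ΣzᵢPᵢˢᵃᵗ = 304.85 kPa
  T = 362.3 K: ΣzᵢPᵢˢᵃᵗ = 284.18 kPa
Interpolating between 360.3 K and 362.3 K gives T ≈ 361.7 K.

T = 361.7 K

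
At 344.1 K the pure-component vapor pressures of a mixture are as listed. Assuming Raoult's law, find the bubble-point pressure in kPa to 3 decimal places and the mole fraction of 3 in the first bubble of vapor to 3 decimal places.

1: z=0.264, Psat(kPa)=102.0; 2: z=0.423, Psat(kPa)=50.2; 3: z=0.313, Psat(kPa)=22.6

Pbub = 55.236 kPa, y_3 = 0.128

At the bubble point ψ → 0, so ΣzᵢKᵢ = 1 with Kᵢ = Pᵢˢᵃᵗ/P ⇒ P = ΣzᵢPᵢˢᵃᵗ.
P = 0.264·102.0 + 0.423·50.2 + 0.313·22.6 = 55.236 kPa
yᵢ = zᵢPᵢˢᵃᵗ/P ⇒ y_3 = 0.313·22.6/55.236 = 0.128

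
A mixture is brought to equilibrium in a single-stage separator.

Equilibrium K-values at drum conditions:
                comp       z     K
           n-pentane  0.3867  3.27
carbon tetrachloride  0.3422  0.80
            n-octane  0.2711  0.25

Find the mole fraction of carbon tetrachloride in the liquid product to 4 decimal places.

Iterate (Newton) starting at ψ = 0.47:
  ψ = 0.4700: g = 0.03514, g' = -0.8468 → ψ = 0.5115
  ψ = 0.5115: g = 0.00008, g' = -0.8450 → ψ = 0.5116
Converged at ψ = 0.5116.
Compositions from xᵢ = zᵢ/(1+ψ(Kᵢ−1)), yᵢ = Kᵢxᵢ:
  n-pentane: x = 0.1789, y = 0.5851
  carbon tetrachloride: x = 0.3812, y = 0.3050
  n-octane: x = 0.4399, y = 0.1100

x_carbon tetrachloride = 0.3812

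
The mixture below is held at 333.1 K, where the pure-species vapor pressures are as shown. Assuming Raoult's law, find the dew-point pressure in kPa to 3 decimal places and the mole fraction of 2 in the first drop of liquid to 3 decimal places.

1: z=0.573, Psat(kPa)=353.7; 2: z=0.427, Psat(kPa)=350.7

At the dew point ψ → 1, so Σzᵢ/Kᵢ = 1 with Kᵢ = Pᵢˢᵃᵗ/P ⇒ 1/P = Σzᵢ/Pᵢˢᵃᵗ.
1/P = 0.573/353.7 + 0.427/350.7 = 0.002838 ⇒ P = 352.413 kPa
xᵢ = zᵢP/Pᵢˢᵃᵗ ⇒ x_2 = 0.427·352.413/350.7 = 0.429

Pdew = 352.413 kPa, x_2 = 0.429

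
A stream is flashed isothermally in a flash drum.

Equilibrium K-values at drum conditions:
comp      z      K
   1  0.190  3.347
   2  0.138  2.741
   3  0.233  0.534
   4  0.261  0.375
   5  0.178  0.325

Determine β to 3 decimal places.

β = 0.237

Rachford–Rice: g(β) = Σ zᵢ(Kᵢ−1)/(1+β(Kᵢ−1)) = 0.
g(0) = ΣzᵢKᵢ − 1 = 0.294 and g(1) = 1 − Σzᵢ/Kᵢ = -0.787, so a root lies in (0, 1).
Newton iteration, β⁰ = 0.53:
  β = 0.530: g = -0.2515, g' = -0.835 → β = 0.229
  β = 0.229: g = 0.0080, g' = -0.973 → β = 0.237
Converged at β = 0.237.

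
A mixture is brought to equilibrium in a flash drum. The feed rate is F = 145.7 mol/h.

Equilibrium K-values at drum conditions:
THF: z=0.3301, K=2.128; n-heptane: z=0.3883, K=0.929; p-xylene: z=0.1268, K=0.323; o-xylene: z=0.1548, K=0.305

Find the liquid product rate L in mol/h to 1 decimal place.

L = 99.9 mol/h

Material balance + equilibrium reduce to Σ zᵢ(Kᵢ−1)/(1+ψ(Kᵢ−1)) = 0.
g(0) = ΣzᵢKᵢ − 1 = 0.1514 and g(1) = 1 − Σzᵢ/Kᵢ = -0.4732, so a root lies in (0, 1).
Iterate (Newton) starting at ψ = 0.5:
  ψ = 0.5000: g = -0.08516, g' = -0.4822 → ψ = 0.3234
  ψ = 0.3234: g = -0.00408, g' = -0.4472 → ψ = 0.3143
Converged at ψ = 0.3143.
Then V = ψ·F = 0.3143·145.7 = 45.8 mol/h and L = F − V = 99.9 mol/h.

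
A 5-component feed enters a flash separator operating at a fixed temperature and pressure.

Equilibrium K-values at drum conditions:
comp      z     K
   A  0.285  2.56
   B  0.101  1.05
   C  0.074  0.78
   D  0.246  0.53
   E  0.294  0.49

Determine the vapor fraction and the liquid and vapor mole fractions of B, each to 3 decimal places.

Let ψ = V/F and solve Σ zᵢ(Kᵢ−1)/(1+ψ(Kᵢ−1)) = 0.
Feasibility: ΣzᵢKᵢ = 1.168, Σzᵢ/Kᵢ = 1.367 — both > 1, two phases present.
Iterate (Newton) starting at ψ = 0.5:
  ψ = 0.500: g = -0.1160, g' = -0.454 → ψ = 0.245
  ψ = 0.245: g = 0.0076, g' = -0.537 → ψ = 0.259
Converged at ψ = 0.259.
Compositions from xᵢ = zᵢ/(1+ψ(Kᵢ−1)), yᵢ = Kᵢxᵢ:
  A: x = 0.203, y = 0.520
  B: x = 0.100, y = 0.105
  C: x = 0.078, y = 0.061
  D: x = 0.280, y = 0.148
  E: x = 0.339, y = 0.166

ψ = 0.259, x_B = 0.100, y_B = 0.105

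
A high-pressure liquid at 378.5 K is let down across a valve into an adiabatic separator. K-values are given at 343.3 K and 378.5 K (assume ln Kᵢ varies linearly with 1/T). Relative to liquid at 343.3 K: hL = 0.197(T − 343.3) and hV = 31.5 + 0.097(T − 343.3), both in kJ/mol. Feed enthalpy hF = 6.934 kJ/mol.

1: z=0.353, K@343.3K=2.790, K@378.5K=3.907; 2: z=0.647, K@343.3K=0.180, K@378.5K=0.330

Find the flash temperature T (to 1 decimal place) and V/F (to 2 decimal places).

T = 355.0 K, V/F = 0.15

Adiabatic flash: solve Rachford–Rice at each trial T, then check hF = ψ·hV(T) + (1−ψ)·hL(T).
  T = 343.3 K: K = (2.790, 0.180), RR gives ψ = 0.069, H_out = 2.175 kJ/mol
  T = 378.5 K: K = (3.907, 0.330), RR gives ψ = 0.304, H_out = 15.449 kJ/mol
  T = 360.9 K: K = (3.329, 0.247), RR gives ψ = 0.191, H_out = 9.153 kJ/mol
  T = 352.1 K: K = (3.054, 0.212), RR gives ψ = 0.133, H_out = 5.804 kJ/mol
  T = 356.5 K: K = (3.190, 0.229), RR gives ψ = 0.163, H_out = 7.505 kJ/mol
  T = 354.3 K: K = (3.122, 0.220), RR gives ψ = 0.148, H_out = 6.662 kJ/mol
Linear interpolation between T = 354.3 (H_out = 6.662) and T = 356.5 (H_out = 7.505) on hF = 6.934 gives T ≈ 355.0 K, at which ψ = 0.15.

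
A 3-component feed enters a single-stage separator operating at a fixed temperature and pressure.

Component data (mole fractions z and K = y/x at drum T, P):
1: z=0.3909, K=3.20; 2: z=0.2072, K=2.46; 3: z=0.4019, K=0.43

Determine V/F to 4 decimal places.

Material balance + equilibrium reduce to Σ zᵢ(Kᵢ−1)/(1+V/F(Kᵢ−1)) = 0.
Feasibility: ΣzᵢKᵢ = 1.9334, Σzᵢ/Kᵢ = 1.1410 — both > 1, two phases present.
Newton–Raphson from V/F = 0.68:
  V/F = 0.6800: g = 0.12227, g' = -0.7631 → V/F = 0.8402
  V/F = 0.8402: g = -0.00188, g' = -0.8032 → V/F = 0.8379
Converged at V/F = 0.8379.

V/F = 0.8379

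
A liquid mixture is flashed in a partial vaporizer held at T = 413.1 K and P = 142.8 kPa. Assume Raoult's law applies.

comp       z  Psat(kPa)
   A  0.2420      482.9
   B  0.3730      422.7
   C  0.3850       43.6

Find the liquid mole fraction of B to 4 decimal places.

x_B = 0.1568

Raoult's law: Kᵢ = Pᵢˢᵃᵗ/P = Pᵢˢᵃᵗ/142.8.
  K_A = 482.9/142.8 = 3.381653, K_B = 422.7/142.8 = 2.960084, K_C = 43.6/142.8 = 0.305322
Rachford–Rice: g(ψ) = Σ zᵢ(Kᵢ−1)/(1+ψ(Kᵢ−1)) = 0.
Check two-phase: ΣzᵢKᵢ = 2.0400 > 1 and Σzᵢ/Kᵢ = 1.4585 > 1, so g(0) = 1.0400 > 0 and g(1) = -0.4585 < 0.
Newton–Raphson from ψ = 0.31:
  ψ = 0.3100: g = 0.44549, g' = -1.3105 → ψ = 0.6499
  ψ = 0.6499: g = 0.06013, g' = -1.1061 → ψ = 0.7043
  ψ = 0.7043: g = -0.00125, g' = -1.1566 → ψ = 0.7032
Converged at ψ = 0.7032.
Compositions from xᵢ = zᵢ/(1+ψ(Kᵢ−1)), yᵢ = Kᵢxᵢ:
  A: x = 0.0905, y = 0.3060
  B: x = 0.1568, y = 0.4642
  C: x = 0.7527, y = 0.2298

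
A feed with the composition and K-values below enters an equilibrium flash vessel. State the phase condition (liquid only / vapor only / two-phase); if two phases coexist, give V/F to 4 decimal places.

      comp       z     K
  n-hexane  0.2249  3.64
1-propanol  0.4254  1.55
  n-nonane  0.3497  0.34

two-phase, V/F = 0.6322

ΣzᵢKᵢ = 1.5969; Σzᵢ/Kᵢ = 1.3648.
Both exceed 1, so a two-phase solution exists.
Rachford–Rice: g(ψ) = Σ zᵢ(Kᵢ−1)/(1+ψ(Kᵢ−1)) = 0.
Iterate (Newton) starting at ψ = 0.5:
  ψ = 0.5000: g = 0.09495, g' = -0.7097 → ψ = 0.6338
  ψ = 0.6338: g = -0.00117, g' = -0.7403 → ψ = 0.6322
Converged at ψ = 0.6322.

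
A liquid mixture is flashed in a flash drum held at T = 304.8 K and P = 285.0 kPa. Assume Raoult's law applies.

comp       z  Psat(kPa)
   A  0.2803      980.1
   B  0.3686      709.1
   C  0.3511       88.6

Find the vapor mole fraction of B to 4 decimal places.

Raoult's law: Kᵢ = Pᵢˢᵃᵗ/P = Pᵢˢᵃᵗ/285.0.
  K_A = 980.1/285.0 = 3.438947, K_B = 709.1/285.0 = 2.488070, K_C = 88.6/285.0 = 0.310877
Let β = V/F and solve Σ zᵢ(Kᵢ−1)/(1+β(Kᵢ−1)) = 0.
Feasibility: ΣzᵢKᵢ = 1.9902, Σzᵢ/Kᵢ = 1.3590 — both > 1, two phases present.
Iterate (Newton) starting at β = 0.48:
  β = 0.4800: g = 0.27336, g' = -1.0039 → β = 0.7523
  β = 0.7523: g = -0.00247, g' = -1.1081 → β = 0.7501
Converged at β = 0.7501.
Compositions from xᵢ = zᵢ/(1+β(Kᵢ−1)), yᵢ = Kᵢxᵢ:
  A: x = 0.0991, y = 0.3407
  B: x = 0.1742, y = 0.4334
  C: x = 0.7267, y = 0.2259

y_B = 0.4334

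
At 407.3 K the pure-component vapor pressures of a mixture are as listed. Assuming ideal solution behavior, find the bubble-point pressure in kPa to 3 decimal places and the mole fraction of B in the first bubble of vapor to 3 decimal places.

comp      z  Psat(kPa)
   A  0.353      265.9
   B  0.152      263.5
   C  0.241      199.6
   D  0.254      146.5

Pbub = 219.229 kPa, y_B = 0.183

At the bubble point ψ → 0, so ΣzᵢKᵢ = 1 with Kᵢ = Pᵢˢᵃᵗ/P ⇒ P = ΣzᵢPᵢˢᵃᵗ.
P = 0.353·265.9 + 0.152·263.5 + 0.241·199.6 + 0.254·146.5 = 219.229 kPa
yᵢ = zᵢPᵢˢᵃᵗ/P ⇒ y_B = 0.152·263.5/219.229 = 0.183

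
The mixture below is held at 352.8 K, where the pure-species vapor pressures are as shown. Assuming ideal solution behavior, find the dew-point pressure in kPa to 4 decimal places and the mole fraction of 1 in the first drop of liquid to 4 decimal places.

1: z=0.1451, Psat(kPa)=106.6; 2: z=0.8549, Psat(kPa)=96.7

Pdew = 98.0209 kPa, x_1 = 0.1334

At the dew point ψ → 1, so Σzᵢ/Kᵢ = 1 with Kᵢ = Pᵢˢᵃᵗ/P ⇒ 1/P = Σzᵢ/Pᵢˢᵃᵗ.
1/P = 0.1451/106.6 + 0.8549/96.7 = 0.0102019 ⇒ P = 98.0209 kPa
xᵢ = zᵢP/Pᵢˢᵃᵗ ⇒ x_1 = 0.1451·98.0209/106.6 = 0.1334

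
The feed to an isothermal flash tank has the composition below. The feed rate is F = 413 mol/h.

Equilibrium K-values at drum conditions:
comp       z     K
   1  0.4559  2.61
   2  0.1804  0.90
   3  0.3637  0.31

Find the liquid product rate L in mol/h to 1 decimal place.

L = 204.1 mol/h

Let β = V/F and solve Σ zᵢ(Kᵢ−1)/(1+β(Kᵢ−1)) = 0.
Feasibility: ΣzᵢKᵢ = 1.4650, Σzᵢ/Kᵢ = 1.5483 — both > 1, two phases present.
Iterate (Newton) starting at β = 0.5:
  β = 0.5000: g = 0.00452, g' = -0.7683 → β = 0.5059
Converged at β = 0.5059.
Then V = β·F = 0.5059·413 = 208.9 mol/h and L = F − V = 204.1 mol/h.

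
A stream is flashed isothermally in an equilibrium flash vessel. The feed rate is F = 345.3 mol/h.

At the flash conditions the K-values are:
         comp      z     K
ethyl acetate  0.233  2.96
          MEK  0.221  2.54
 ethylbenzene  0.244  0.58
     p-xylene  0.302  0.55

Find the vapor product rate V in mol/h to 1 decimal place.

Let ψ = V/F and solve Σ zᵢ(Kᵢ−1)/(1+ψ(Kᵢ−1)) = 0.
g(0) = ΣzᵢKᵢ − 1 = 0.559 and g(1) = 1 − Σzᵢ/Kᵢ = -0.136, so a root lies in (0, 1).
Newton iteration, ψ⁰ = 0.49:
  ψ = 0.490: g = 0.1235, g' = -0.572 → ψ = 0.706
  ψ = 0.706: g = 0.0098, g' = -0.496 → ψ = 0.726
Converged at ψ = 0.726.
Then V = ψ·F = 0.7258·345.3 = 250.6 mol/h and L = F − V = 94.7 mol/h.

V = 250.6 mol/h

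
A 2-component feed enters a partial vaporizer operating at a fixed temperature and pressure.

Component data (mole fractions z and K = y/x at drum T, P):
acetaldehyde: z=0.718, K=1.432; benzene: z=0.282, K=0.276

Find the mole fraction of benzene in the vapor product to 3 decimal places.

y_benzene = 0.103

Material balance + equilibrium reduce to Σ zᵢ(Kᵢ−1)/(1+ψ(Kᵢ−1)) = 0.
Feasibility: ΣzᵢKᵢ = 1.106, Σzᵢ/Kᵢ = 1.523 — both > 1, two phases present.
Binary case is linear: z₁(K₁−1)(1+ψ(K₂−1)) + z₂(K₂−1)(1+ψ(K₁−1)) = 0
⇒ ψ = [z₁(K₁−1)+z₂(K₂−1)] / [−(K₁−1)(K₂−1)] = 0.1060/0.3128 = 0.339
Compositions from xᵢ = zᵢ/(1+ψ(Kᵢ−1)), yᵢ = Kᵢxᵢ:
  acetaldehyde: x = 0.626, y = 0.897
  benzene: x = 0.374, y = 0.103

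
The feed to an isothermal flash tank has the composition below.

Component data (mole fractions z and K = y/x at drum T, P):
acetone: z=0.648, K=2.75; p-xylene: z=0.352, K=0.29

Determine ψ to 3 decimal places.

Rachford–Rice: g(ψ) = Σ zᵢ(Kᵢ−1)/(1+ψ(Kᵢ−1)) = 0.
g(0) = ΣzᵢKᵢ − 1 = 0.884 and g(1) = 1 − Σzᵢ/Kᵢ = -0.449, so a root lies in (0, 1).
Binary case is linear: z₁(K₁−1)(1+ψ(K₂−1)) + z₂(K₂−1)(1+ψ(K₁−1)) = 0
⇒ ψ = [z₁(K₁−1)+z₂(K₂−1)] / [−(K₁−1)(K₂−1)] = 0.8841/1.2425 = 0.712

ψ = 0.712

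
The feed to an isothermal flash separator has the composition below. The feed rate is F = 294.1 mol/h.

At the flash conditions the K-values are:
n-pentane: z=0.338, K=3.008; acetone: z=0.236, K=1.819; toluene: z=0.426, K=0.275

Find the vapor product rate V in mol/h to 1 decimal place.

V = 144.4 mol/h

Rachford–Rice: g(β) = Σ zᵢ(Kᵢ−1)/(1+β(Kᵢ−1)) = 0.
Check two-phase: ΣzᵢKᵢ = 1.563 > 1 and Σzᵢ/Kᵢ = 1.791 > 1, so g(0) = 0.563 > 0 and g(1) = -0.791 < 0.
Newton–Raphson from β = 0.5:
  β = 0.500: g = -0.0087, g' = -0.970 → β = 0.491
Converged at β = 0.491.
Then V = β·F = 0.4910·294.1 = 144.4 mol/h and L = F − V = 149.7 mol/h.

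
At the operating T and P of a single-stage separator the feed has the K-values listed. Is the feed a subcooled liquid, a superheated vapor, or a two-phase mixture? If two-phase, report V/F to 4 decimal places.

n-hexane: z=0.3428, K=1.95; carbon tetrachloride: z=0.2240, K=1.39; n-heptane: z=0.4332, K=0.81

ΣzᵢKᵢ = 1.3307; Σzᵢ/Kᵢ = 0.8718.
Since Σzᵢ/Kᵢ < 1 the mixture is above its dew point — single vapor phase.

superheated vapor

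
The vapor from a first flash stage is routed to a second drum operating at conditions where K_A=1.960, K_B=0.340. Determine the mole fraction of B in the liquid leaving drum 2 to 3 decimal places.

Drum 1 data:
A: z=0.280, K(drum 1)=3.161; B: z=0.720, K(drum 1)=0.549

x_B (drum 2) = 0.593

Drum 1:
Material balance + equilibrium reduce to Σ zᵢ(Kᵢ−1)/(1+ψ₁(Kᵢ−1)) = 0.
Feasibility: ΣzᵢKᵢ = 1.280, Σzᵢ/Kᵢ = 1.400 — both > 1, two phases present.
Binary case is linear: z₁(K₁−1)(1+ψ₁(K₂−1)) + z₂(K₂−1)(1+ψ₁(K₁−1)) = 0
⇒ ψ₁ = [z₁(K₁−1)+z₂(K₂−1)] / [−(K₁−1)(K₂−1)] = 0.2804/0.9746 = 0.288
Drum-1 compositions:
  A: x = 0.173, y = 0.546
  B: x = 0.827, y = 0.454
Drum-2 feed = drum-1 vapor: z₂ = (0.5458, 0.4542).
Drum 2:
Binary case is linear: z₁(K₁−1)(1+ψ₂(K₂−1)) + z₂(K₂−1)(1+ψ₂(K₁−1)) = 0
⇒ ψ₂ = [z₁(K₁−1)+z₂(K₂−1)] / [−(K₁−1)(K₂−1)] = 0.2242/0.6336 = 0.354
  A: x = 0.407, y = 0.799
  B: x = 0.593, y = 0.201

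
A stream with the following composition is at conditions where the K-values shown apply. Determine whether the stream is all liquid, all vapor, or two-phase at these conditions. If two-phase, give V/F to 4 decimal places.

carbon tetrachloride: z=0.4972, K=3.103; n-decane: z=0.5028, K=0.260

two-phase, V/F = 0.4328

ΣzᵢKᵢ = 1.6735; Σzᵢ/Kᵢ = 2.0941.
Both exceed 1, so a two-phase solution exists.
Binary case is linear: z₁(K₁−1)(1+ψ(K₂−1)) + z₂(K₂−1)(1+ψ(K₁−1)) = 0
⇒ ψ = [z₁(K₁−1)+z₂(K₂−1)] / [−(K₁−1)(K₂−1)] = 0.67354/1.55622 = 0.4328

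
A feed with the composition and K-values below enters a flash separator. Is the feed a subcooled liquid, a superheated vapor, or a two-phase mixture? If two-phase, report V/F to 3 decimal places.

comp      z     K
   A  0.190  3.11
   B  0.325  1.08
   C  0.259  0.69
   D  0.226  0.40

two-phase, V/F = 0.337

ΣzᵢKᵢ = 1.211; Σzᵢ/Kᵢ = 1.302.
Both exceed 1, so a two-phase solution exists.
Rachford–Rice: g(ψ) = Σ zᵢ(Kᵢ−1)/(1+ψ(Kᵢ−1)) = 0.
Newton–Raphson from ψ = 0.5:
  ψ = 0.500: g = -0.0686, g' = -0.403 → ψ = 0.330
  ψ = 0.330: g = 0.0033, g' = -0.453 → ψ = 0.337
Converged at ψ = 0.337.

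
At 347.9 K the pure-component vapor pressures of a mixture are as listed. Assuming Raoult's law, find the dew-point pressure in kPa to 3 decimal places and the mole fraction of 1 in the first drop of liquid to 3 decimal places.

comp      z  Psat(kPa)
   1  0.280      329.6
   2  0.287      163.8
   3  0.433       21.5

At the dew point ψ → 1, so Σzᵢ/Kᵢ = 1 with Kᵢ = Pᵢˢᵃᵗ/P ⇒ 1/P = Σzᵢ/Pᵢˢᵃᵗ.
1/P = 0.280/329.6 + 0.287/163.8 + 0.433/21.5 = 0.022741 ⇒ P = 43.973 kPa
xᵢ = zᵢP/Pᵢˢᵃᵗ ⇒ x_1 = 0.280·43.973/329.6 = 0.037

Pdew = 43.973 kPa, x_1 = 0.037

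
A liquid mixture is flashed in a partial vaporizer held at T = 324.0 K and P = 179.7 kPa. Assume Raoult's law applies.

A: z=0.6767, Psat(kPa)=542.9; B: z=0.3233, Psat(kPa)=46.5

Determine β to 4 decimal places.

β = 0.7530

Raoult's law: Kᵢ = Pᵢˢᵃᵗ/P = Pᵢˢᵃᵗ/179.7.
  K_A = 542.9/179.7 = 3.021146, K_B = 46.5/179.7 = 0.258765
Binary case is linear: z₁(K₁−1)(1+β(K₂−1)) + z₂(K₂−1)(1+β(K₁−1)) = 0
⇒ β = [z₁(K₁−1)+z₂(K₂−1)] / [−(K₁−1)(K₂−1)] = 1.12807/1.49815 = 0.7530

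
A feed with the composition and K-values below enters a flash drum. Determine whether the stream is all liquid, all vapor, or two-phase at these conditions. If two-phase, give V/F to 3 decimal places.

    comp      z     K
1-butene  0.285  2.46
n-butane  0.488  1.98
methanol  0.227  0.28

ΣzᵢKᵢ = 1.731; Σzᵢ/Kᵢ = 1.173.
Both exceed 1, so a two-phase solution exists.
Iterate (Newton) starting at ψ = 0.5:
  ψ = 0.500: g = 0.3061, g' = -0.701 → ψ = 0.936
  ψ = 0.936: g = -0.0766, g' = -1.345 → ψ = 0.880
  ψ = 0.880: g = -0.0066, g' = -1.127 → ψ = 0.874
Converged at ψ = 0.874.

two-phase, V/F = 0.874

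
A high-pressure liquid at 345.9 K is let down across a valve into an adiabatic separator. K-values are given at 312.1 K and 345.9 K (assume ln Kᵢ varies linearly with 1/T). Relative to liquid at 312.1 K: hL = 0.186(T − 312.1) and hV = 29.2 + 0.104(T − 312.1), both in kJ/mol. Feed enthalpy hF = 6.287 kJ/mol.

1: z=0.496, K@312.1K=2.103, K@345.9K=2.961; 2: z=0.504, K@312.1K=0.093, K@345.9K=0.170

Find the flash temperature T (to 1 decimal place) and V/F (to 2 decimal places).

T = 320.2 K, V/F = 0.17

Adiabatic flash: solve Rachford–Rice at each trial T, then check hF = ψ·hV(T) + (1−ψ)·hL(T).
  T = 312.1 K: K = (2.103, 0.093), RR gives ψ = 0.090, H_out = 2.626 kJ/mol
  T = 345.9 K: K = (2.961, 0.170), RR gives ψ = 0.341, H_out = 15.288 kJ/mol
  T = 329.0 K: K = (2.517, 0.128), RR gives ψ = 0.236, H_out = 9.721 kJ/mol
  T = 320.6 K: K = (2.308, 0.110), RR gives ψ = 0.172, H_out = 6.471 kJ/mol
  T = 316.4 K: K = (2.205, 0.101), RR gives ψ = 0.134, H_out = 4.657 kJ/mol
  T = 318.5 K: K = (2.256, 0.105), RR gives ψ = 0.153, H_out = 5.583 kJ/mol
Linear interpolation between T = 318.5 (H_out = 5.583) and T = 320.6 (H_out = 6.471) on hF = 6.287 gives T ≈ 320.2 K, at which ψ = 0.17.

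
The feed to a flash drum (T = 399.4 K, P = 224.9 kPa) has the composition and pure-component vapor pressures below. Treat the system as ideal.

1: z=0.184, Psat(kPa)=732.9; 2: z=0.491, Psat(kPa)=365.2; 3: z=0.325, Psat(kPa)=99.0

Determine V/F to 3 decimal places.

V/F = 0.842

Raoult's law: Kᵢ = Pᵢˢᵃᵗ/P = Pᵢˢᵃᵗ/224.9.
  K_1 = 732.9/224.9 = 3.25878, K_2 = 365.2/224.9 = 1.62383, K_3 = 99.0/224.9 = 0.44020
Newton–Raphson from V/F = 0.53:
  V/F = 0.530: g = 0.1607, g' = -0.508 → V/F = 0.846
  V/F = 0.846: g = -0.0024, g' = -0.560 → V/F = 0.842
Converged at V/F = 0.842.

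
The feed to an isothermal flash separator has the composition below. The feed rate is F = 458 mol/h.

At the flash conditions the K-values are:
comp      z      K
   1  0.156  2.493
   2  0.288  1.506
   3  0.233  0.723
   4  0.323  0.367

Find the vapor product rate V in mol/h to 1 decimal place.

V = 100.9 mol/h

Rachford–Rice: g(V/F) = Σ zᵢ(Kᵢ−1)/(1+V/F(Kᵢ−1)) = 0.
Feasibility: ΣzᵢKᵢ = 1.110, Σzᵢ/Kᵢ = 1.456 — both > 1, two phases present.
Newton iteration, V/F⁰ = 0.5:
  V/F = 0.500: g = -0.1244, g' = -0.462 → V/F = 0.231
  V/F = 0.231: g = -0.0047, g' = -0.449 → V/F = 0.220
Converged at V/F = 0.220.
Then V = V/F·F = 0.2204·458 = 100.9 mol/h and L = F − V = 357.1 mol/h.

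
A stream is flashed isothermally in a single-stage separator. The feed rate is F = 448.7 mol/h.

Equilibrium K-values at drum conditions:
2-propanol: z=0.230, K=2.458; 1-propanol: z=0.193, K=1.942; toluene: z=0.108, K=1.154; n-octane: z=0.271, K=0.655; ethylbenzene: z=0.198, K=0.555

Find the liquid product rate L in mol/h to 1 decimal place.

L = 79.4 mol/h

Material balance + equilibrium reduce to Σ zᵢ(Kᵢ−1)/(1+V/F(Kᵢ−1)) = 0.
Feasibility: ΣzᵢKᵢ = 1.352, Σzᵢ/Kᵢ = 1.057 — both > 1, two phases present.
Iterate (Newton) starting at V/F = 0.56:
  V/F = 0.560: g = 0.0857, g' = -0.343 → V/F = 0.810
  V/F = 0.810: g = 0.0042, g' = -0.318 → V/F = 0.823
Converged at V/F = 0.823.
Then V = V/F·F = 0.8230·448.7 = 369.3 mol/h and L = F − V = 79.4 mol/h.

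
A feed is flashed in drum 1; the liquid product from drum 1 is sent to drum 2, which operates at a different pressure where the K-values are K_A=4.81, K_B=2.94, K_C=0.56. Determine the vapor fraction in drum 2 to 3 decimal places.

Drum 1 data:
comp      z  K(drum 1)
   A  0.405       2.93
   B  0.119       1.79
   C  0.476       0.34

V/F (drum 2) = 0.437

Drum 1:
Rachford–Rice: g(ψ₁) = Σ zᵢ(Kᵢ−1)/(1+ψ₁(Kᵢ−1)) = 0.
Check two-phase: ΣzᵢKᵢ = 1.562 > 1 and Σzᵢ/Kᵢ = 1.605 > 1, so g(0) = 0.562 > 0 and g(1) = -0.605 < 0.
Iterate (Newton) starting at ψ₁ = 0.5:
  ψ₁ = 0.500: g = -0.0037, g' = -0.891 → ψ₁ = 0.496
Converged at ψ₁ = 0.496.
Drum-1 compositions:
  A: x = 0.207, y = 0.606
  B: x = 0.086, y = 0.153
  C: x = 0.708, y = 0.241
Drum-2 feed = drum-1 liquid: z₂ = (0.2070, 0.0855, 0.7075).
Drum 2:
Let ψ₂ = V/F and solve Σ zᵢ(Kᵢ−1)/(1+ψ₂(Kᵢ−1)) = 0.
g(0) = ΣzᵢKᵢ − 1 = 0.643 and g(1) = 1 − Σzᵢ/Kᵢ = -0.336, so a root lies in (0, 1).
Iterate (Newton) starting at ψ₂ = 0.39:
  ψ₂ = 0.390: g = 0.0358, g' = -0.790 → ψ₂ = 0.435
  ψ₂ = 0.435: g = 0.0014, g' = -0.729 → ψ₂ = 0.437
Converged at ψ₂ = 0.437.
  A: x = 0.078, y = 0.373
  B: x = 0.046, y = 0.136
  C: x = 0.876, y = 0.491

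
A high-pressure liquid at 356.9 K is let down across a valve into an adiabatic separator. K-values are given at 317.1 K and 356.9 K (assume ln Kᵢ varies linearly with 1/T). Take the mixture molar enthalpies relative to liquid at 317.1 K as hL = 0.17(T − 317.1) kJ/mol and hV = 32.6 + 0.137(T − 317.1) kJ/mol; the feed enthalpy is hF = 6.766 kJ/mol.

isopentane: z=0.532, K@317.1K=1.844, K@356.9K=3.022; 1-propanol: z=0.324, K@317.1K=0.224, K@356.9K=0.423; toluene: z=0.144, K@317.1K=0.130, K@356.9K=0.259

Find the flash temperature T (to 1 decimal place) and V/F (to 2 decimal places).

T = 321.5 K, V/F = 0.19

Adiabatic flash: solve Rachford–Rice at each trial T, then check hF = ψ·hV(T) + (1−ψ)·hL(T).
  T = 317.1 K: K = (1.844, 0.224, 0.130), RR gives ψ = 0.106, H_out = 3.464 kJ/mol
  T = 356.9 K: K = (3.022, 0.423, 0.259), RR gives ψ = 0.608, H_out = 25.800 kJ/mol
  T = 337.0 K: K = (2.395, 0.314, 0.187), RR gives ψ = 0.396, H_out = 16.038 kJ/mol
  T = 327.1 K: K = (2.111, 0.267, 0.157), RR gives ψ = 0.272, H_out = 10.466 kJ/mol
  T = 322.1 K: K = (1.975, 0.245, 0.143), RR gives ψ = 0.196, H_out = 7.209 kJ/mol
  T = 319.6 K: K = (1.909, 0.234, 0.136), RR gives ψ = 0.153, H_out = 5.410 kJ/mol
  T = 320.9 K: K = (1.943, 0.240, 0.140), RR gives ψ = 0.176, H_out = 6.362 kJ/mol
Linear interpolation between T = 320.9 (H_out = 6.362) and T = 322.1 (H_out = 7.209) on hF = 6.766 gives T ≈ 321.5 K, at which ψ = 0.19.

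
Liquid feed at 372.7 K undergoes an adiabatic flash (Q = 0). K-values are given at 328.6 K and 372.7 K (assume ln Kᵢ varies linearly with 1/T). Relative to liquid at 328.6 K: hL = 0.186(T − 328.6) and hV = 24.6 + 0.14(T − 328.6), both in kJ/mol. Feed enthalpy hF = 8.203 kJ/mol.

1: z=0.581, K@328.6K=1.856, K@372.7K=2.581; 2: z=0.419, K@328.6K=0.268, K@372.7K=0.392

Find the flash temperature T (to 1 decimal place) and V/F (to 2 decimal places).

T = 330.2 K, V/F = 0.32

Adiabatic flash: solve Rachford–Rice at each trial T, then check hF = ψ·hV(T) + (1−ψ)·hL(T).
  T = 328.6 K: K = (1.856, 0.268), RR gives ψ = 0.304, H_out = 7.484 kJ/mol
  T = 372.7 K: K = (2.581, 0.392), RR gives ψ = 0.691, H_out = 23.790 kJ/mol
  T = 350.6 K: K = (2.211, 0.328), RR gives ψ = 0.518, H_out = 16.319 kJ/mol
  T = 339.6 K: K = (2.031, 0.297), RR gives ψ = 0.421, H_out = 12.181 kJ/mol
  T = 334.1 K: K = (1.943, 0.283), RR gives ψ = 0.366, H_out = 9.923 kJ/mol
  T = 331.4 K: K = (1.900, 0.275), RR gives ψ = 0.336, H_out = 8.752 kJ/mol
  T = 330.0 K: K = (1.878, 0.272), RR gives ψ = 0.321, H_out = 8.125 kJ/mol
Linear interpolation between T = 330.0 (H_out = 8.125) and T = 331.4 (H_out = 8.752) on hF = 8.203 gives T ≈ 330.2 K, at which ψ = 0.32.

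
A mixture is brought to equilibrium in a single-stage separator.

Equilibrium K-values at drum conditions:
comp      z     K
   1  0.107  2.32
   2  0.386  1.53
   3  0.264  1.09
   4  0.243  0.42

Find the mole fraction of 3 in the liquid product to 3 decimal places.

x_3 = 0.248

Rachford–Rice: g(β) = Σ zᵢ(Kᵢ−1)/(1+β(Kᵢ−1)) = 0.
Feasibility: ΣzᵢKᵢ = 1.229, Σzᵢ/Kᵢ = 1.119 — both > 1, two phases present.
Newton–Raphson from β = 0.4:
  β = 0.400: g = 0.1006, g' = -0.294 → β = 0.742
  β = 0.742: g = -0.0070, g' = -0.357 → β = 0.723
  β = 0.723: g = -0.0001, g' = -0.350 → β = 0.722
Converged at β = 0.722.
Compositions from xᵢ = zᵢ/(1+β(Kᵢ−1)), yᵢ = Kᵢxᵢ:
  1: x = 0.055, y = 0.127
  2: x = 0.279, y = 0.427
  3: x = 0.248, y = 0.270
  4: x = 0.418, y = 0.176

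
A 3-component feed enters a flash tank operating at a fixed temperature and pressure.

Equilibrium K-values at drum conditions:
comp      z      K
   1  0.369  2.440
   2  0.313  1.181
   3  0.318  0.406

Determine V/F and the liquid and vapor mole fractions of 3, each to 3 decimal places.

Rachford–Rice: g(V/F) = Σ zᵢ(Kᵢ−1)/(1+V/F(Kᵢ−1)) = 0.
g(0) = ΣzᵢKᵢ − 1 = 0.399 and g(1) = 1 − Σzᵢ/Kᵢ = -0.200, so a root lies in (0, 1).
Iterate (Newton) starting at V/F = 0.49:
  V/F = 0.490: g = 0.0971, g' = -0.495 → V/F = 0.686
  V/F = 0.686: g = -0.0012, g' = -0.521 → V/F = 0.684
Converged at V/F = 0.684.
Compositions from xᵢ = zᵢ/(1+V/F(Kᵢ−1)), yᵢ = Kᵢxᵢ:
  1: x = 0.186, y = 0.454
  2: x = 0.279, y = 0.329
  3: x = 0.536, y = 0.217

V/F = 0.684, x_3 = 0.536, y_3 = 0.217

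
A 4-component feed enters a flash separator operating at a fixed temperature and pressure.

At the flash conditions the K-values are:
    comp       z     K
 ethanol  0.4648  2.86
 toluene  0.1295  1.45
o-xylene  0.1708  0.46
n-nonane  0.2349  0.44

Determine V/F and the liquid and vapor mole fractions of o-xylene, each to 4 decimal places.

V/F = 0.7845, x_o-xylene = 0.2963, y_o-xylene = 0.1363

Newton iteration, V/F⁰ = 0.37:
  V/F = 0.3700: g = 0.28087, g' = -0.7785 → V/F = 0.7308
  V/F = 0.7308: g = 0.03526, g' = -0.6507 → V/F = 0.7850
  V/F = 0.7850: g = -0.00034, g' = -0.6646 → V/F = 0.7845
Converged at V/F = 0.7845.
Compositions from xᵢ = zᵢ/(1+V/F(Kᵢ−1)), yᵢ = Kᵢxᵢ:
  ethanol: x = 0.1890, y = 0.5406
  toluene: x = 0.0957, y = 0.1388
  o-xylene: x = 0.2963, y = 0.1363
  n-nonane: x = 0.4189, y = 0.1843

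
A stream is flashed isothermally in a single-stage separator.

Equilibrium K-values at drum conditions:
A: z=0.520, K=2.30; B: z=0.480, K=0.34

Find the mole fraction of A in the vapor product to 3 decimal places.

y_A = 0.774

Material balance + equilibrium reduce to Σ zᵢ(Kᵢ−1)/(1+V/F(Kᵢ−1)) = 0.
Feasibility: ΣzᵢKᵢ = 1.359, Σzᵢ/Kᵢ = 1.638 — both > 1, two phases present.
Newton–Raphson from V/F = 0.5:
  V/F = 0.500: g = -0.0631, g' = -0.789 → V/F = 0.420
  V/F = 0.420: g = -0.0010, g' = -0.768 → V/F = 0.419
Converged at V/F = 0.419.
Compositions from xᵢ = zᵢ/(1+V/F(Kᵢ−1)), yᵢ = Kᵢxᵢ:
  A: x = 0.337, y = 0.774
  B: x = 0.663, y = 0.226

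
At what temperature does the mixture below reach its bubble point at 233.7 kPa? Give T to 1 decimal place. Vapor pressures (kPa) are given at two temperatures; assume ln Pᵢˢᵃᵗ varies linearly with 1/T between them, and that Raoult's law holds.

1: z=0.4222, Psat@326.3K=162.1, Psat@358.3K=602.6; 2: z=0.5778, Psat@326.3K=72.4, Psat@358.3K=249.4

T = 344.3 K

Bubble-point temperature: ΣzᵢPᵢˢᵃᵗ(T) = P. Interpolate ln Pᵢˢᵃᵗ = aᵢ + bᵢ/T.
  T = 326.3 K: ΣzᵢPᵢˢᵃᵗ = 110.27 kPa
  T = 358.3 K: ΣzᵢPᵢˢᵃᵗ = 398.52 kPa
  T = 342.3 K: ΣzᵢPᵢˢᵃᵗ = 215.99 kPa
  T = 350.3 K: ΣzᵢPᵢˢᵃᵗ = 295.43 kPa
  T = 346.3 K: ΣzᵢPᵢˢᵃᵗ = 253.06 kPa
  T = 344.3 K: ΣzᵢPᵢˢᵃᵗ = 233.90 kPa
Interpolating between 342.3 K and 344.3 K gives T ≈ 344.3 K.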